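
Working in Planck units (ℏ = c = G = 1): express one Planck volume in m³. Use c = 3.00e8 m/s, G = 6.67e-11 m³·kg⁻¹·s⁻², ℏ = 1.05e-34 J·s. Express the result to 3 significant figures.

4.18e-105 m³

From ℏ = c = G = 1 the volume scale is V_P = (ℏG/c³)^(3/2).
  = √(1.75e-209)
  = 4.18e-105 m³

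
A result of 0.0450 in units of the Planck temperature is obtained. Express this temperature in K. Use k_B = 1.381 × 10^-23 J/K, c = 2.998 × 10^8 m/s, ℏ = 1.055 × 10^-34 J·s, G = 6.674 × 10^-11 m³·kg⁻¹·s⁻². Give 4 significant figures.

One Planck temperature: T_P = √(ℏc⁵/G) / k_B = 1.417 × 10^32 K.
0.0450 × 1.417 × 10^32 K = 6.376 × 10^30 K

6.376 × 10^30 K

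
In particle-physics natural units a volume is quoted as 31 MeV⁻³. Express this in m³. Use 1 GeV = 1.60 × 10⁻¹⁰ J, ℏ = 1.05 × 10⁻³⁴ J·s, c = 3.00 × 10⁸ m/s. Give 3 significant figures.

Volume is [L]³ = [E]⁻³·(ℏc)³.
1 GeV⁻³ → (ℏc)³ × (1 GeV in J)⁻³ = 7.63 × 10⁻⁴⁸ m³.
Convert the energy scale: 31 MeV⁻³ = 3.10 × 10¹⁰ GeV⁻³.
Result: 3.10 × 10¹⁰ × 7.63 × 10⁻⁴⁸ = 2.37 × 10⁻³⁷ m³.

2.37 × 10⁻³⁷ m³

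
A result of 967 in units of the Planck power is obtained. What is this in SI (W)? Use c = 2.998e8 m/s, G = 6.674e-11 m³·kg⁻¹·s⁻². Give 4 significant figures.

One Planck power: P_P = c⁵/G = 3.629e52 W.
967 × 3.629e52 W = 3.509e55 W

3.509e55 W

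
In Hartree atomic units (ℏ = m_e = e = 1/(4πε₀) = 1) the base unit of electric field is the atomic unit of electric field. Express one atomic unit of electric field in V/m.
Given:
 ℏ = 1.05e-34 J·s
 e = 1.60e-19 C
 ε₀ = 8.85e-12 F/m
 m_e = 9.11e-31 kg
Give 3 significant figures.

5.20e11 V/m

E_au = E_h/(e a₀) = m_e²e⁵/((4πε₀)³ℏ⁴)
E_h = 4.38e-18 J
a₀ = 5.26e-11 m
E_h/(e·a₀) = 5.20e11 V/m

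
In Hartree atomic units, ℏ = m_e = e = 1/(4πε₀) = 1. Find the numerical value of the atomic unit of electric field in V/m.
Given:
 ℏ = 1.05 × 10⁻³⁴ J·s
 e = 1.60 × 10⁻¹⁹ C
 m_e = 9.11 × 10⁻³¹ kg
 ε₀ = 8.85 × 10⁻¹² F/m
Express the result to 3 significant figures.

From ℏ = m_e = e = 1/(4πε₀) = 1 the electric field scale is E_au = E_h/(e a₀) = m_e²e⁵/((4πε₀)³ℏ⁴).
E_h = 4.38 × 10⁻¹⁸ J
a₀ = 5.26 × 10⁻¹¹ m
E_h/(e·a₀) = 5.20 × 10¹¹ V/m

5.20 × 10¹¹ V/m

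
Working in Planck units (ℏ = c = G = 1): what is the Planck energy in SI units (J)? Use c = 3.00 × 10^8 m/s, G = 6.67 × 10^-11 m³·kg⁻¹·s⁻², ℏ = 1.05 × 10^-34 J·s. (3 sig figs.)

Dimensional analysis gives E_P = √(ℏc⁵/G).
  = √(3.83 × 10^18)
  = 1.96 × 10^9 J

1.96 × 10^9 J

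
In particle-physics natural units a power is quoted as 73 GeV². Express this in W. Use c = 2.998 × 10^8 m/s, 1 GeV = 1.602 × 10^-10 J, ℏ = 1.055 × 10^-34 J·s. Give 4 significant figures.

Power is [E]/[T] = [E]²/ℏ.
1 GeV² → 1/ℏ × (1 GeV in J)² = 2.433 × 10^14 W.
Result: 73 × 2.433 × 10^14 = 1.776 × 10^16 W.

1.776 × 10^16 W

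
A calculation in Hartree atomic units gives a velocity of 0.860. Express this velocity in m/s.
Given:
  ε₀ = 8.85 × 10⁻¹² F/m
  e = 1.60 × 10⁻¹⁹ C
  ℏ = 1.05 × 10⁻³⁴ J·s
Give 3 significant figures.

One atomic unit of velocity: v_au = e²/(4πε₀ℏ) = 2.19 × 10⁶ m/s.
0.860 × 2.19 × 10⁶ m/s = 1.89 × 10⁶ m/s

1.89 × 10⁶ m/s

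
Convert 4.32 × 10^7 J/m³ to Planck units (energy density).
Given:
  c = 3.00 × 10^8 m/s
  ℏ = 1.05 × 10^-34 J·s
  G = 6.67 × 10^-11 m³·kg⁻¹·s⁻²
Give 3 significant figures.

9.23 × 10^-107

Planck energy density: u_P = c⁷/(ℏG²) = 4.68 × 10^113 J/m³.
4.32 × 10^7 / 4.68 × 10^113 = 9.23 × 10^-107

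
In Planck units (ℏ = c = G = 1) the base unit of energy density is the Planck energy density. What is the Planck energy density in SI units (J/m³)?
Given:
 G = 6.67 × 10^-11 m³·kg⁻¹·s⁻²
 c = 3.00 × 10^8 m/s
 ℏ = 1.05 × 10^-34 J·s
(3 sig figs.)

u_P = c⁷/(ℏG²)
  = 2.19 × 10^59 / 4.67 × 10^-55
  = 4.68 × 10^113 J/m³

4.68 × 10^113 J/m³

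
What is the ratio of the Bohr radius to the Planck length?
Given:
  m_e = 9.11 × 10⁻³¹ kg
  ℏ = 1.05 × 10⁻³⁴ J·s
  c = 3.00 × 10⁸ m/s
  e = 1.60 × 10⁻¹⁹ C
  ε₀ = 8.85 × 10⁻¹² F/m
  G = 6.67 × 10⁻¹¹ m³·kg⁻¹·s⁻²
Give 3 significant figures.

Bohr radius: a₀ = 4πε₀ℏ²/(m_e e²) = 5.26 × 10⁻¹¹ m
Planck length: ℓ_P = √(ℏG/c³) = 1.61 × 10⁻³⁵ m
ratio = 5.26 × 10⁻¹¹ / 1.61 × 10⁻³⁵ = 3.26 × 10²⁴

3.26 × 10²⁴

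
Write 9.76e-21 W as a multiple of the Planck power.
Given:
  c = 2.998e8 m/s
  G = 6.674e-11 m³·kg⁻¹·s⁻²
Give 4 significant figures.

Planck power: P_P = c⁵/G = 3.629e52 W.
9.76e-21 / 3.629e52 = 2.690e-73

2.690e-73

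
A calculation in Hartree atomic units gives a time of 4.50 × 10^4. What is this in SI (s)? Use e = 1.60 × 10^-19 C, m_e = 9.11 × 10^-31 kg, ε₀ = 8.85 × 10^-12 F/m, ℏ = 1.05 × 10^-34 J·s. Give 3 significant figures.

1.08 × 10^-12 s

One atomic unit of time: τ_au = (4πε₀)²ℏ³/(m_e e⁴) = 2.40 × 10^-17 s.
4.50 × 10^4 × 2.40 × 10^-17 s = 1.08 × 10^-12 s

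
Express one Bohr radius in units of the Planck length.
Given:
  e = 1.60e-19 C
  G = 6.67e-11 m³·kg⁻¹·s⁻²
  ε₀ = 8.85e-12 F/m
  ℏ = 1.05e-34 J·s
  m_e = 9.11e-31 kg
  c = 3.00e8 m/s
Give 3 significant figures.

Bohr radius: a₀ = 4πε₀ℏ²/(m_e e²) = 5.26e-11 m
Planck length: ℓ_P = √(ℏG/c³) = 1.61e-35 m
ratio = 5.26e-11 / 1.61e-35 = 3.26e24

3.26e24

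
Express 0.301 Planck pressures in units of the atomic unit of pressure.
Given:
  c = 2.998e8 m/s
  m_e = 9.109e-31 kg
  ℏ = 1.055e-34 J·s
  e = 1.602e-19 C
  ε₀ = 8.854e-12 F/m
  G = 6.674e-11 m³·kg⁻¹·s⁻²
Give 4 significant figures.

4.760e99

Planck pressure: p_P = c⁷/(ℏG²) = 4.632e113 Pa
atomic unit of pressure: P_au = E_h/a₀³ = m_e⁴e¹⁰/((4πε₀)⁵ℏ⁸) = 2.929e13 Pa
0.301 × 4.632e113 / 2.929e13 = 4.760e99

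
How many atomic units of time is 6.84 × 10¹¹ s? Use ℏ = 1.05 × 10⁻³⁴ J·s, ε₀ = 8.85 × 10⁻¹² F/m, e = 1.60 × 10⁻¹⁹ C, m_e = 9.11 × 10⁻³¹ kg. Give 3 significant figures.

atomic unit of time: τ_au = (4πε₀)²ℏ³/(m_e e⁴) = 2.40 × 10⁻¹⁷ s.
6.84 × 10¹¹ / 2.40 × 10⁻¹⁷ = 2.85 × 10²⁸

2.85 × 10²⁸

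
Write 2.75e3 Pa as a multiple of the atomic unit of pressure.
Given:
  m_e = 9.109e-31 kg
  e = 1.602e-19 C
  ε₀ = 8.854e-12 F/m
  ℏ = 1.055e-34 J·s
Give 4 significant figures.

9.388e-11

atomic unit of pressure: P_au = E_h/a₀³ = m_e⁴e¹⁰/((4πε₀)⁵ℏ⁸) = 2.929e13 Pa.
2.75e3 / 2.929e13 = 9.388e-11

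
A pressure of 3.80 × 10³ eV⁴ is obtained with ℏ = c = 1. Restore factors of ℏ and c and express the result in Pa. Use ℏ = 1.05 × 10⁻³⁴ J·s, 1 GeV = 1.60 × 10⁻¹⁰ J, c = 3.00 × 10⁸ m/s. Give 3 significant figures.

7.97 × 10⁴ Pa

Pressure is [E]/[L]³ = [E]⁴/(ℏc)³.
1 GeV⁴ → 1/(ℏc)³ × (1 GeV in J)⁴ = 2.10 × 10³⁷ Pa.
Convert the energy scale: 3.80 × 10³ eV⁴ = 3.80 × 10⁻³³ GeV⁴.
Result: 3.80 × 10⁻³³ × 2.10 × 10³⁷ = 7.97 × 10⁴ Pa.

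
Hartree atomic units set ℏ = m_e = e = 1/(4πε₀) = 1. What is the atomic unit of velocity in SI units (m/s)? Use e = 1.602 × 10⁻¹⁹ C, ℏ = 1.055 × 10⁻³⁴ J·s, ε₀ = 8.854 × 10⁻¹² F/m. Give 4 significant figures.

From ℏ = m_e = e = 1/(4πε₀) = 1 the velocity scale is v_au = e²/(4πε₀ℏ).
  = 2.566 × 10⁻³⁸ / 1.174 × 10⁻⁴⁴
  = 2.186 × 10⁶ m/s

2.186 × 10⁶ m/s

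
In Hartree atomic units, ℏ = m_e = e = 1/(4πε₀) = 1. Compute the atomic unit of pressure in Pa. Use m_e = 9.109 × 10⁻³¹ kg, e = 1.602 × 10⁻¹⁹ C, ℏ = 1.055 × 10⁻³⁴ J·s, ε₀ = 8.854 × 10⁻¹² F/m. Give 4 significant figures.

From ℏ = m_e = e = 1/(4πε₀) = 1 the pressure scale is P_au = E_h/a₀³ = m_e⁴e¹⁰/((4πε₀)⁵ℏ⁸).
E_h = 4.354 × 10⁻¹⁸ J
a₀ = 5.297 × 10⁻¹¹ m
E_h/a₀³ = 2.929 × 10¹³ Pa

2.929 × 10¹³ Pa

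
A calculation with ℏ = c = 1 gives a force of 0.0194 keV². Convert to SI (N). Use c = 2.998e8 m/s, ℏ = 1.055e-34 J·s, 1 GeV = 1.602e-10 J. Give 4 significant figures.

Force is [E]/[L] = [E]²/(ℏc); restore (ℏc)⁻¹.
1 GeV² → 1/(ℏc) × (1 GeV in J)² = 8.114e5 N.
Convert the energy scale: 0.0194 keV² = 1.94e-14 GeV².
Result: 1.94e-14 × 8.114e5 = 1.574e-8 N.

1.574e-8 N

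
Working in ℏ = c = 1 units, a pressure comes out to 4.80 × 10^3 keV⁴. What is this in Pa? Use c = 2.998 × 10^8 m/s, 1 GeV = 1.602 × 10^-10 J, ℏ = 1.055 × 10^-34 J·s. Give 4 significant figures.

9.992 × 10^16 Pa

Pressure is [E]/[L]³ = [E]⁴/(ℏc)³.
1 GeV⁴ → 1/(ℏc)³ × (1 GeV in J)⁴ = 2.082 × 10^37 Pa.
Convert the energy scale: 4.80 × 10^3 keV⁴ = 4.80 × 10^-21 GeV⁴.
Result: 4.80 × 10^-21 × 2.082 × 10^37 = 9.992 × 10^16 Pa.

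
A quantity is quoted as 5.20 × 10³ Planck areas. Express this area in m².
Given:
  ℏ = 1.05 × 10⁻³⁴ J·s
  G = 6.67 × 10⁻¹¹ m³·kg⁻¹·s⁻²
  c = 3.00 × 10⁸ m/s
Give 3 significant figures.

One Planck area: A_P = ℏG/c³ = 2.59 × 10⁻⁷⁰ m².
5.20 × 10³ × 2.59 × 10⁻⁷⁰ m² = 1.35 × 10⁻⁶⁶ m²

1.35 × 10⁻⁶⁶ m²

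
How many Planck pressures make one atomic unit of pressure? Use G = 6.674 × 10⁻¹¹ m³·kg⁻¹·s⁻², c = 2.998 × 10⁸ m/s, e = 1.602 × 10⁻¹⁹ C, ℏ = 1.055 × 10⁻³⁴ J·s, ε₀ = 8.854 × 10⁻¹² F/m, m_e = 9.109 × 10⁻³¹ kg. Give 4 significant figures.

atomic unit of pressure: P_au = E_h/a₀³ = m_e⁴e¹⁰/((4πε₀)⁵ℏ⁸) = 2.929 × 10¹³ Pa
Planck pressure: p_P = c⁷/(ℏG²) = 4.632 × 10¹¹³ Pa
ratio = 2.929 × 10¹³ / 4.632 × 10¹¹³ = 6.323 × 10⁻¹⁰¹

6.323 × 10⁻¹⁰¹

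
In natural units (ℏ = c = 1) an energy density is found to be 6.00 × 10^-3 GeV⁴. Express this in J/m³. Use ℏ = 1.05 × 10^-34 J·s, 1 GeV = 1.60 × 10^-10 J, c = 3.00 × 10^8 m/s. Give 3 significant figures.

1.26 × 10^35 J/m³

[E]/[L]³ = [E]⁴/(ℏc)³; restore (ℏc)⁻³.
1 GeV⁴ → 1/(ℏc)³ × (1 GeV in J)⁴ = 2.10 × 10^37 J/m³.
Result: 6.00 × 10^-3 × 2.10 × 10^37 = 1.26 × 10^35 J/m³.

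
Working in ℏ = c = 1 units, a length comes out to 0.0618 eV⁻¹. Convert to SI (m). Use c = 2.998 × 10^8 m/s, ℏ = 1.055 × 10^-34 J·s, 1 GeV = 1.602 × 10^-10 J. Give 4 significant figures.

A length is [E]⁻¹ in ℏ=c=1; restore one factor of ℏc.
1 GeV⁻¹ → ℏc × (1 GeV in J)⁻¹ = 1.974 × 10^-16 m.
Convert the energy scale: 0.0618 eV⁻¹ = 6.18 × 10^7 GeV⁻¹.
Result: 6.18 × 10^7 × 1.974 × 10^-16 = 1.220 × 10^-8 m.

1.220 × 10^-8 m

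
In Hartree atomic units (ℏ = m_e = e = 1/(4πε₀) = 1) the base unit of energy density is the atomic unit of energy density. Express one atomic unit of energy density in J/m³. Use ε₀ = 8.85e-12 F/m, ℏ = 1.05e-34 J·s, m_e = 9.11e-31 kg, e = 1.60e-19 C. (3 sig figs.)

u_au = E_h/a₀³ = m_e⁴e¹⁰/((4πε₀)⁵ℏ⁸)
E_h = 4.38e-18 J
a₀ = 5.26e-11 m
E_h/a₀³ = 3.01e13 J/m³

3.01e13 J/m³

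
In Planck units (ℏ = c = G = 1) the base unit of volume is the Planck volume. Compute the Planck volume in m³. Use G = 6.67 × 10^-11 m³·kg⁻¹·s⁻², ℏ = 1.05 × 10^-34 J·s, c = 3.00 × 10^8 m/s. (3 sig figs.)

4.18 × 10^-105 m³

V_P = (ℏG/c³)^(3/2)
  = √(1.75 × 10^-209)
  = 4.18 × 10^-105 m³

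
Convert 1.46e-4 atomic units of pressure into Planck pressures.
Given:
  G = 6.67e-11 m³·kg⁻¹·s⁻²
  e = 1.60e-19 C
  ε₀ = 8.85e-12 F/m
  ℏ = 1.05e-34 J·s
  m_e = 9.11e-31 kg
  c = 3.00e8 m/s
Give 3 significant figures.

atomic unit of pressure: P_au = E_h/a₀³ = m_e⁴e¹⁰/((4πε₀)⁵ℏ⁸) = 3.01e13 Pa
Planck pressure: p_P = c⁷/(ℏG²) = 4.68e113 Pa
1.46e-4 × 3.01e13 / 4.68e113 = 9.40e-105

9.40e-105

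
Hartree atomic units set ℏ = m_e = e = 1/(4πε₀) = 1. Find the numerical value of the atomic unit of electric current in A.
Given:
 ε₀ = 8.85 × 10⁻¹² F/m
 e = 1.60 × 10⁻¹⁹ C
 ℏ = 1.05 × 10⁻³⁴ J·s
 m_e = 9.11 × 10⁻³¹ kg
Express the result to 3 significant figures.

From ℏ = m_e = e = 1/(4πε₀) = 1 the current scale is I_au = e E_h/ℏ = m_e e⁵/((4πε₀)²ℏ³).
E_h = 4.38 × 10⁻¹⁸ J
e·E_h/ℏ = 6.67 × 10⁻³ A

6.67 × 10⁻³ A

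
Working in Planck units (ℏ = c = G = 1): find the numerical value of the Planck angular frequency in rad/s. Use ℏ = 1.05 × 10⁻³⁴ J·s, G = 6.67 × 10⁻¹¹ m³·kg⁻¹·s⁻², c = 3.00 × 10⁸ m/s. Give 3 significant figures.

1.86 × 10⁴³ rad/s

The unique combination of the constants set to 1 with dimensions of angular frequency is ω_P = √(c⁵/(ℏG)).
  = √(3.47 × 10⁸⁶)
  = 1.86 × 10⁴³ rad/s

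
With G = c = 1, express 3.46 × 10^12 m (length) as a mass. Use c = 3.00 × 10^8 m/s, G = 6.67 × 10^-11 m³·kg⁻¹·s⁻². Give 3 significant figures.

4.67 × 10^39 kg

Length → mass via c²/G.
3.46 × 10^12 m × (c²/G) = 4.67 × 10^39 kg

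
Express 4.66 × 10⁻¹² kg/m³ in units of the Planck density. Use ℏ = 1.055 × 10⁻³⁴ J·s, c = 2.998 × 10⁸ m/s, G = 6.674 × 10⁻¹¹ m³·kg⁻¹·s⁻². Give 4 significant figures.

9.042 × 10⁻¹⁰⁹

Planck density: ρ_P = c⁵/(ℏG²) = 5.154 × 10⁹⁶ kg/m³.
4.66 × 10⁻¹² / 5.154 × 10⁹⁶ = 9.042 × 10⁻¹⁰⁹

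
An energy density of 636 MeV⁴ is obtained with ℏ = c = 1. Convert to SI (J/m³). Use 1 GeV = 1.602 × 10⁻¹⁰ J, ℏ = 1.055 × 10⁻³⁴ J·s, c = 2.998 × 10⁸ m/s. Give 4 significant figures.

1.324 × 10²⁸ J/m³

[E]/[L]³ = [E]⁴/(ℏc)³; restore (ℏc)⁻³.
1 GeV⁴ → 1/(ℏc)³ × (1 GeV in J)⁴ = 2.082 × 10³⁷ J/m³.
Convert the energy scale: 636 MeV⁴ = 6.36 × 10⁻¹⁰ GeV⁴.
Result: 6.36 × 10⁻¹⁰ × 2.082 × 10³⁷ = 1.324 × 10²⁸ J/m³.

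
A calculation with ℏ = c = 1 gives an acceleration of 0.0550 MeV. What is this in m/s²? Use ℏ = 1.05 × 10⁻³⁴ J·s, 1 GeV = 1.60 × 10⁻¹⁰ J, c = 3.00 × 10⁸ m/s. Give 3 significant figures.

2.51 × 10²⁸ m/s²

Acceleration is [L]/[T]² = c·[E]/ℏ.
1 GeV → c/ℏ × (1 GeV in J) = 4.57 × 10³² m/s².
Convert the energy scale: 0.0550 MeV = 5.50 × 10⁻⁵ GeV.
Result: 5.50 × 10⁻⁵ × 4.57 × 10³² = 2.51 × 10²⁸ m/s².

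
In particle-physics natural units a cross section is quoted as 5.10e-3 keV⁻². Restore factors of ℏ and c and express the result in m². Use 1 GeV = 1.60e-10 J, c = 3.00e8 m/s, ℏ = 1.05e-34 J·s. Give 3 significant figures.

Area is [L]² = [E]⁻²·(ℏc)²; restore (ℏc)².
1 GeV⁻² → (ℏc)² × (1 GeV in J)⁻² = 3.88e-32 m².
Convert the energy scale: 5.10e-3 keV⁻² = 5.10e9 GeV⁻².
Result: 5.10e9 × 3.88e-32 = 1.98e-22 m².

1.98e-22 m²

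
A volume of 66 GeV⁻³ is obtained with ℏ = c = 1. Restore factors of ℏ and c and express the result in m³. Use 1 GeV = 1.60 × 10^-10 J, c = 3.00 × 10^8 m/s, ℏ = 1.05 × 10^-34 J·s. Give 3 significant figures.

5.04 × 10^-46 m³

Volume is [L]³ = [E]⁻³·(ℏc)³.
1 GeV⁻³ → (ℏc)³ × (1 GeV in J)⁻³ = 7.63 × 10^-48 m³.
Result: 66 × 7.63 × 10^-48 = 5.04 × 10^-46 m³.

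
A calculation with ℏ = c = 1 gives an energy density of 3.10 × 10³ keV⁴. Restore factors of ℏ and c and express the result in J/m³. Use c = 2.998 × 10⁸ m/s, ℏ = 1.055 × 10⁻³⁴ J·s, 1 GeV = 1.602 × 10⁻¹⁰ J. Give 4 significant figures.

6.453 × 10¹⁶ J/m³

[E]/[L]³ = [E]⁴/(ℏc)³; restore (ℏc)⁻³.
1 GeV⁴ → 1/(ℏc)³ × (1 GeV in J)⁴ = 2.082 × 10³⁷ J/m³.
Convert the energy scale: 3.10 × 10³ keV⁴ = 3.10 × 10⁻²¹ GeV⁴.
Result: 3.10 × 10⁻²¹ × 2.082 × 10³⁷ = 6.453 × 10¹⁶ J/m³.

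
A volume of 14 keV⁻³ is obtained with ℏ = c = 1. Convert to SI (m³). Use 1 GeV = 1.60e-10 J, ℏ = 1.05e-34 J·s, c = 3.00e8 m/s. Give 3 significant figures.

Volume is [L]³ = [E]⁻³·(ℏc)³.
1 GeV⁻³ → (ℏc)³ × (1 GeV in J)⁻³ = 7.63e-48 m³.
Convert the energy scale: 14 keV⁻³ = 1.40e19 GeV⁻³.
Result: 1.40e19 × 7.63e-48 = 1.07e-28 m³.

1.07e-28 m³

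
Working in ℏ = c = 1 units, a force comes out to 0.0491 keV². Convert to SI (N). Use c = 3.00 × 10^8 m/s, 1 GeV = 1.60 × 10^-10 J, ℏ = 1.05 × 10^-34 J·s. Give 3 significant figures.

Force is [E]/[L] = [E]²/(ℏc); restore (ℏc)⁻¹.
1 GeV² → 1/(ℏc) × (1 GeV in J)² = 8.13 × 10^5 N.
Convert the energy scale: 0.0491 keV² = 4.91 × 10^-14 GeV².
Result: 4.91 × 10^-14 × 8.13 × 10^5 = 3.99 × 10^-8 N.

3.99 × 10^-8 N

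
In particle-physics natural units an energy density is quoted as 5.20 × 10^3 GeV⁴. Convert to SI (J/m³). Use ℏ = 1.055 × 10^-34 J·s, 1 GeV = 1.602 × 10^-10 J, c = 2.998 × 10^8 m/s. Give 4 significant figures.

1.082 × 10^41 J/m³

[E]/[L]³ = [E]⁴/(ℏc)³; restore (ℏc)⁻³.
1 GeV⁴ → 1/(ℏc)³ × (1 GeV in J)⁴ = 2.082 × 10^37 J/m³.
Result: 5.20 × 10^3 × 2.082 × 10^37 = 1.082 × 10^41 J/m³.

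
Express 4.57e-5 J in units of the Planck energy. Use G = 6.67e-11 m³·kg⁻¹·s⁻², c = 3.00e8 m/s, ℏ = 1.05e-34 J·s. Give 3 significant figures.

Planck energy: E_P = √(ℏc⁵/G) = 1.96e9 J.
4.57e-5 / 1.96e9 = 2.34e-14

2.34e-14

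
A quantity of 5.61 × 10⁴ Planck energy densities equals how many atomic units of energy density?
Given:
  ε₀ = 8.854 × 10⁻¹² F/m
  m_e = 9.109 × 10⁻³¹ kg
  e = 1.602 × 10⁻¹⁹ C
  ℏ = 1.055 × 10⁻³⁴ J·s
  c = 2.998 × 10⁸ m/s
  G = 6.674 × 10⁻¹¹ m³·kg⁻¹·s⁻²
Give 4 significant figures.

8.872 × 10¹⁰⁴

Planck energy density: u_P = c⁷/(ℏG²) = 4.632 × 10¹¹³ J/m³
atomic unit of energy density: u_au = E_h/a₀³ = m_e⁴e¹⁰/((4πε₀)⁵ℏ⁸) = 2.929 × 10¹³ J/m³
5.61 × 10⁴ × 4.632 × 10¹¹³ / 2.929 × 10¹³ = 8.872 × 10¹⁰⁴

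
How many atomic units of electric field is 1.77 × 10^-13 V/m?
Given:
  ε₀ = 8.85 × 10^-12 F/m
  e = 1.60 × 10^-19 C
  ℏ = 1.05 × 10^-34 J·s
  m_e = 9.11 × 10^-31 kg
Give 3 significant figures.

3.40 × 10^-25

atomic unit of electric field: E_au = E_h/(e a₀) = m_e²e⁵/((4πε₀)³ℏ⁴) = 5.20 × 10^11 V/m.
1.77 × 10^-13 / 5.20 × 10^11 = 3.40 × 10^-25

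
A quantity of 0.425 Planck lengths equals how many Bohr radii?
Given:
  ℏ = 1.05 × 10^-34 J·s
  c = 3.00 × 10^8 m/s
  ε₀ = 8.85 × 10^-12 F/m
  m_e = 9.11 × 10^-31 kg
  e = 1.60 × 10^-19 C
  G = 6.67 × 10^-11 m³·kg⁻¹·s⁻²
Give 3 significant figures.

1.30 × 10^-25

Planck length: ℓ_P = √(ℏG/c³) = 1.61 × 10^-35 m
Bohr radius: a₀ = 4πε₀ℏ²/(m_e e²) = 5.26 × 10^-11 m
0.425 × 1.61 × 10^-35 / 5.26 × 10^-11 = 1.30 × 10^-25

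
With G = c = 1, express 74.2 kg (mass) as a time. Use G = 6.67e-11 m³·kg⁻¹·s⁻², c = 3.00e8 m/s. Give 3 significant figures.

Mass → time via G/c³.
74.2 kg × (G/c³) = 1.83e-34 s

1.83e-34 s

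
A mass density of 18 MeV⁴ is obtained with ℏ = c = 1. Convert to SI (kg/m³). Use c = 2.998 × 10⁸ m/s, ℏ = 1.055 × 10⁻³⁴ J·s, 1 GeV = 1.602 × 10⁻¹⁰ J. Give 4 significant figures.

Mass density is [E]/(c²[L]³) = [E]⁴/(ℏ³c⁵).
1 GeV⁴ → 1/(ℏ³c⁵) × (1 GeV in J)⁴ = 2.316 × 10²⁰ kg/m³.
Convert the energy scale: 18 MeV⁴ = 1.80 × 10⁻¹¹ GeV⁴.
Result: 1.80 × 10⁻¹¹ × 2.316 × 10²⁰ = 4.169 × 10⁹ kg/m³.

4.169 × 10⁹ kg/m³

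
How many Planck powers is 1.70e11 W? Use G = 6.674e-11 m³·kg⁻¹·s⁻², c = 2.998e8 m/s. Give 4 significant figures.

4.685e-42

Planck power: P_P = c⁵/G = 3.629e52 W.
1.70e11 / 3.629e52 = 4.685e-42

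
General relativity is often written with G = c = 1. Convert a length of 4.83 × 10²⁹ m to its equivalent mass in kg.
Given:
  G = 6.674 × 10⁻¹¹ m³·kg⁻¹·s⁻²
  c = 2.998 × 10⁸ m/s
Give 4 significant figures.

Length → mass via c²/G.
4.83 × 10²⁹ m × (c²/G) = 6.505 × 10⁵⁶ kg

6.505 × 10⁵⁶ kg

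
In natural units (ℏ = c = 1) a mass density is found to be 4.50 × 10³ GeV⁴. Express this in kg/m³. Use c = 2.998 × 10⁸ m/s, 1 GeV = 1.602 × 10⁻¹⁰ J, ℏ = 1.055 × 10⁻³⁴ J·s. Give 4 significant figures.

1.042 × 10²⁴ kg/m³

Mass density is [E]/(c²[L]³) = [E]⁴/(ℏ³c⁵).
1 GeV⁴ → 1/(ℏ³c⁵) × (1 GeV in J)⁴ = 2.316 × 10²⁰ kg/m³.
Result: 4.50 × 10³ × 2.316 × 10²⁰ = 1.042 × 10²⁴ kg/m³.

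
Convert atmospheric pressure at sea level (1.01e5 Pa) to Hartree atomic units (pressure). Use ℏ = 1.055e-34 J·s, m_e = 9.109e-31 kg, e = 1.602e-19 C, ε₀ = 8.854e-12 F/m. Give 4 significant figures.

3.448e-9

atomic unit of pressure: P_au = E_h/a₀³ = m_e⁴e¹⁰/((4πε₀)⁵ℏ⁸) = 2.929e13 Pa.
1.01e5 / 2.929e13 = 3.448e-9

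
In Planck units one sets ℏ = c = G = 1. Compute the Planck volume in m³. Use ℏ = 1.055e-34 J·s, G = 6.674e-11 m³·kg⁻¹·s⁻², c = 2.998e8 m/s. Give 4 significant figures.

V_P = (ℏG/c³)^(3/2)
  = √(1.784e-209)
  = 4.224e-105 m³

4.224e-105 m³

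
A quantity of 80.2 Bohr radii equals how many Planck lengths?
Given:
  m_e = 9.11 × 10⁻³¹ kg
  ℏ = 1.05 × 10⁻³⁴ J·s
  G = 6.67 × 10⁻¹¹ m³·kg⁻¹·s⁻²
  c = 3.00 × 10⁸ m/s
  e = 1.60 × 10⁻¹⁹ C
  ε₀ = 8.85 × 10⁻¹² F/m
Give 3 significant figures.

Bohr radius: a₀ = 4πε₀ℏ²/(m_e e²) = 5.26 × 10⁻¹¹ m
Planck length: ℓ_P = √(ℏG/c³) = 1.61 × 10⁻³⁵ m
80.2 × 5.26 × 10⁻¹¹ / 1.61 × 10⁻³⁵ = 2.62 × 10²⁶

2.62 × 10²⁶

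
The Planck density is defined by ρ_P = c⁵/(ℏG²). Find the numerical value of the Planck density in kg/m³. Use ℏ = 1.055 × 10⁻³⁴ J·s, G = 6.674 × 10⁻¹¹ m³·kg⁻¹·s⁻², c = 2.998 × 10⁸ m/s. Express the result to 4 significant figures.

5.154 × 10⁹⁶ kg/m³

ρ_P = c⁵/(ℏG²)
  = 2.422 × 10⁴² / 4.699 × 10⁻⁵⁵
  = 5.154 × 10⁹⁶ kg/m³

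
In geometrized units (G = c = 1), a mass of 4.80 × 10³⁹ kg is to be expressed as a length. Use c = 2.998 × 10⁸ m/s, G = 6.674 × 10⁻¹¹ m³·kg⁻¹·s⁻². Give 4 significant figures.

3.564 × 10¹² m

In G = c = 1 units mass has dimensions of length; the conversion factor is G/c².
4.80 × 10³⁹ kg × (G/c²) = 3.564 × 10¹² m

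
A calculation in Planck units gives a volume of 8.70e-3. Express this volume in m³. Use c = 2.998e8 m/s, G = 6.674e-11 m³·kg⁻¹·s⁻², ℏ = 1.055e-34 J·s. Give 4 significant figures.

3.675e-107 m³

One Planck volume: V_P = (ℏG/c³)^(3/2) = 4.224e-105 m³.
8.70e-3 × 4.224e-105 m³ = 3.675e-107 m³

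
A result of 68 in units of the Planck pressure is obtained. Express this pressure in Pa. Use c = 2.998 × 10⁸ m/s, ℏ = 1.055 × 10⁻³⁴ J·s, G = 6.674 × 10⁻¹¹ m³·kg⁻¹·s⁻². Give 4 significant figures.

3.150 × 10¹¹⁵ Pa

One Planck pressure: p_P = c⁷/(ℏG²) = 4.632 × 10¹¹³ Pa.
68 × 4.632 × 10¹¹³ Pa = 3.150 × 10¹¹⁵ Pa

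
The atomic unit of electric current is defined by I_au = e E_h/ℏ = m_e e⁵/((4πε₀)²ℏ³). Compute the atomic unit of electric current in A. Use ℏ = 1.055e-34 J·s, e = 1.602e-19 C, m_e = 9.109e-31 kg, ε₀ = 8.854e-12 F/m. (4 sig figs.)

6.612e-3 A

I_au = e E_h/ℏ = m_e e⁵/((4πε₀)²ℏ³)
E_h = 4.354e-18 J
e·E_h/ℏ = 6.612e-3 A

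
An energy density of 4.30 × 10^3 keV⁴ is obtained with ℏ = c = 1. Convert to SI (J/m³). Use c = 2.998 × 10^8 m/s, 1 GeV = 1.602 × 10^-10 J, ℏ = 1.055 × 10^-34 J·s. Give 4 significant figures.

8.951 × 10^16 J/m³

[E]/[L]³ = [E]⁴/(ℏc)³; restore (ℏc)⁻³.
1 GeV⁴ → 1/(ℏc)³ × (1 GeV in J)⁴ = 2.082 × 10^37 J/m³.
Convert the energy scale: 4.30 × 10^3 keV⁴ = 4.30 × 10^-21 GeV⁴.
Result: 4.30 × 10^-21 × 2.082 × 10^37 = 8.951 × 10^16 J/m³.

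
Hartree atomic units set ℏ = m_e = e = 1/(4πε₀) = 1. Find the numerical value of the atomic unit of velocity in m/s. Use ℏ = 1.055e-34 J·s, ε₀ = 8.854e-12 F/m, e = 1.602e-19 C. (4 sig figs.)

2.186e6 m/s

From ℏ = m_e = e = 1/(4πε₀) = 1 the velocity scale is v_au = e²/(4πε₀ℏ).
  = 2.566e-38 / 1.174e-44
  = 2.186e6 m/s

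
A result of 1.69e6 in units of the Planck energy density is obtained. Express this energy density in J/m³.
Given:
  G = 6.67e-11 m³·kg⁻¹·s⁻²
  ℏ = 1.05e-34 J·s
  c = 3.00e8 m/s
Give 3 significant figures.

One Planck energy density: u_P = c⁷/(ℏG²) = 4.68e113 J/m³.
1.69e6 × 4.68e113 J/m³ = 7.91e119 J/m³

7.91e119 J/m³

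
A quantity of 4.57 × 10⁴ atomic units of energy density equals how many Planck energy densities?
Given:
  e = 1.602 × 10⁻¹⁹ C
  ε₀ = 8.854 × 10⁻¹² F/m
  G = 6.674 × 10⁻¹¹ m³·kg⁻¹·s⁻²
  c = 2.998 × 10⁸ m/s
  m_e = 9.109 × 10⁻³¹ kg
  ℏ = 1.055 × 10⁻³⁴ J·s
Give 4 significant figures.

atomic unit of energy density: u_au = E_h/a₀³ = m_e⁴e¹⁰/((4πε₀)⁵ℏ⁸) = 2.929 × 10¹³ J/m³
Planck energy density: u_P = c⁷/(ℏG²) = 4.632 × 10¹¹³ J/m³
4.57 × 10⁴ × 2.929 × 10¹³ / 4.632 × 10¹¹³ = 2.890 × 10⁻⁹⁶

2.890 × 10⁻⁹⁶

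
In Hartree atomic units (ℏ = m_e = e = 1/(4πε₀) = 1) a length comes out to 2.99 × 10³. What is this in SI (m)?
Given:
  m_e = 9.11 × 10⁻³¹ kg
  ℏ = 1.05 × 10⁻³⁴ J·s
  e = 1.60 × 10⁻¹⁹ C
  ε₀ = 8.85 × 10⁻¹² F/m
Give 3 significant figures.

One Bohr radius: a₀ = 4πε₀ℏ²/(m_e e²) = 5.26 × 10⁻¹¹ m.
2.99 × 10³ × 5.26 × 10⁻¹¹ m = 1.57 × 10⁻⁷ m

1.57 × 10⁻⁷ m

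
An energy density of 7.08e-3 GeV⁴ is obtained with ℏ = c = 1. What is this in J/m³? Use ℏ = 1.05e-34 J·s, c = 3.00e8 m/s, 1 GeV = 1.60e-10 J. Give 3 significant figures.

[E]/[L]³ = [E]⁴/(ℏc)³; restore (ℏc)⁻³.
1 GeV⁴ → 1/(ℏc)³ × (1 GeV in J)⁴ = 2.10e37 J/m³.
Result: 7.08e-3 × 2.10e37 = 1.48e35 J/m³.

1.48e35 J/m³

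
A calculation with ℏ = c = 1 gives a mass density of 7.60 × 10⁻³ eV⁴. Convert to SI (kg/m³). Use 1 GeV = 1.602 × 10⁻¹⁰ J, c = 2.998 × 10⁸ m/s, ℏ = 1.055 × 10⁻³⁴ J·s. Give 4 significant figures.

1.760 × 10⁻¹⁸ kg/m³

Mass density is [E]/(c²[L]³) = [E]⁴/(ℏ³c⁵).
1 GeV⁴ → 1/(ℏ³c⁵) × (1 GeV in J)⁴ = 2.316 × 10²⁰ kg/m³.
Convert the energy scale: 7.60 × 10⁻³ eV⁴ = 7.60 × 10⁻³⁹ GeV⁴.
Result: 7.60 × 10⁻³⁹ × 2.316 × 10²⁰ = 1.760 × 10⁻¹⁸ kg/m³.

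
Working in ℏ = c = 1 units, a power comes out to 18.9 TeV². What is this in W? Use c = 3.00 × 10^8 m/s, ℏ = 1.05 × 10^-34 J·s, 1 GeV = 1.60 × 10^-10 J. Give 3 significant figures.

Power is [E]/[T] = [E]²/ℏ.
1 GeV² → 1/ℏ × (1 GeV in J)² = 2.44 × 10^14 W.
Convert the energy scale: 18.9 TeV² = 1.89 × 10^7 GeV².
Result: 1.89 × 10^7 × 2.44 × 10^14 = 4.61 × 10^21 W.

4.61 × 10^21 W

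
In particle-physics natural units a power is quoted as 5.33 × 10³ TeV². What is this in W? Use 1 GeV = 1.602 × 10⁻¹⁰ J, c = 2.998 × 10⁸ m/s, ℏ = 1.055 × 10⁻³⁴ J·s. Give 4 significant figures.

Power is [E]/[T] = [E]²/ℏ.
1 GeV² → 1/ℏ × (1 GeV in J)² = 2.433 × 10¹⁴ W.
Convert the energy scale: 5.33 × 10³ TeV² = 5.33 × 10⁹ GeV².
Result: 5.33 × 10⁹ × 2.433 × 10¹⁴ = 1.297 × 10²⁴ W.

1.297 × 10²⁴ W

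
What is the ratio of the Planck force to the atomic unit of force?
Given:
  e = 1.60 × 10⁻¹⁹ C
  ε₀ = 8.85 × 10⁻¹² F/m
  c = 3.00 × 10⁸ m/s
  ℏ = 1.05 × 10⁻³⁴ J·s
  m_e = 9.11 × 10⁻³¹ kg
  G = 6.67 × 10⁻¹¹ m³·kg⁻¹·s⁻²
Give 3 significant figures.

1.46 × 10⁵¹

Planck force: F_P = c⁴/G = 1.21 × 10⁴⁴ N
atomic unit of force: F_au = E_h/a₀ = m_e²e⁶/((4πε₀)³ℏ⁴) = 8.33 × 10⁻⁸ N
ratio = 1.21 × 10⁴⁴ / 8.33 × 10⁻⁸ = 1.46 × 10⁵¹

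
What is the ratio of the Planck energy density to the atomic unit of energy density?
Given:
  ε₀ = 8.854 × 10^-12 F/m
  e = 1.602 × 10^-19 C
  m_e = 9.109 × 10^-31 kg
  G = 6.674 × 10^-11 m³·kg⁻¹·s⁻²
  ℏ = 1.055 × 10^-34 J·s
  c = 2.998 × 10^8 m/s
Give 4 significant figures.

Planck energy density: u_P = c⁷/(ℏG²) = 4.632 × 10^113 J/m³
atomic unit of energy density: u_au = E_h/a₀³ = m_e⁴e¹⁰/((4πε₀)⁵ℏ⁸) = 2.929 × 10^13 J/m³
ratio = 4.632 × 10^113 / 2.929 × 10^13 = 1.581 × 10^100

1.581 × 10^100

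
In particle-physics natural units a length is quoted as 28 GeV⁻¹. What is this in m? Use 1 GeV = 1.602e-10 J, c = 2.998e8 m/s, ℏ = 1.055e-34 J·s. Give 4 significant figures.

A length is [E]⁻¹ in ℏ=c=1; restore one factor of ℏc.
1 GeV⁻¹ → ℏc × (1 GeV in J)⁻¹ = 1.974e-16 m.
Result: 28 × 1.974e-16 = 5.528e-15 m.

5.528e-15 m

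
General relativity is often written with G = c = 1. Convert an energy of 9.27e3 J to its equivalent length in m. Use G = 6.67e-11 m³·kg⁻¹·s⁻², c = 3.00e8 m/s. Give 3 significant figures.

Energy → length via G/c⁴.
9.27e3 J × (G/c⁴) = 7.63e-41 m

7.63e-41 m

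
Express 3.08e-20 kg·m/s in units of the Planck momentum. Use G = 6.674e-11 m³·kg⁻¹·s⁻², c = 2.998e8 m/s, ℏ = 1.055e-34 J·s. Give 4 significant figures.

Planck momentum: p_P = √(ℏc³/G) = 6.527 kg·m/s.
3.08e-20 / 6.527 = 4.719e-21

4.719e-21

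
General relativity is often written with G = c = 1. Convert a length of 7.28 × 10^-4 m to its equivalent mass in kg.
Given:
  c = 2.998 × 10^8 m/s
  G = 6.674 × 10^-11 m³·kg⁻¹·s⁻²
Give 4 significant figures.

Length → mass via c²/G.
7.28 × 10^-4 m × (c²/G) = 9.804 × 10^23 kg

9.804 × 10^23 kg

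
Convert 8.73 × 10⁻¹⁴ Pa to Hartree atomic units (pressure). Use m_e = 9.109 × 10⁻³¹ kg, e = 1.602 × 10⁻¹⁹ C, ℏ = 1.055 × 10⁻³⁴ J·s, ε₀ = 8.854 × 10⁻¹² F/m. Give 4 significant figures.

atomic unit of pressure: P_au = E_h/a₀³ = m_e⁴e¹⁰/((4πε₀)⁵ℏ⁸) = 2.929 × 10¹³ Pa.
8.73 × 10⁻¹⁴ / 2.929 × 10¹³ = 2.980 × 10⁻²⁷

2.980 × 10⁻²⁷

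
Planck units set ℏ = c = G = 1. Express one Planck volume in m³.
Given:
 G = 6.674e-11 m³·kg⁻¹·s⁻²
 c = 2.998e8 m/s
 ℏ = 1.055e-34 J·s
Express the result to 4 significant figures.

Dimensional analysis gives V_P = (ℏG/c³)^(3/2).
  = √(1.784e-209)
  = 4.224e-105 m³

4.224e-105 m³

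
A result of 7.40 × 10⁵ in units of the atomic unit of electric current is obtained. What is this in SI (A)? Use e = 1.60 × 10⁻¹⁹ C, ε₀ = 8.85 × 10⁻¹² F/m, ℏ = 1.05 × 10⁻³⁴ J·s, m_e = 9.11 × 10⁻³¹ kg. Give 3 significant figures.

One atomic unit of electric current: I_au = e E_h/ℏ = m_e e⁵/((4πε₀)²ℏ³) = 6.67 × 10⁻³ A.
7.40 × 10⁵ × 6.67 × 10⁻³ A = 4.94 × 10³ A

4.94 × 10³ A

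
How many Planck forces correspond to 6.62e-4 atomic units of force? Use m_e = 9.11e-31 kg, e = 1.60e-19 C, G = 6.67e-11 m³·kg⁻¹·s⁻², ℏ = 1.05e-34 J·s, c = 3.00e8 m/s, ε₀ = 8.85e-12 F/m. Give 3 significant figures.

atomic unit of force: F_au = E_h/a₀ = m_e²e⁶/((4πε₀)³ℏ⁴) = 8.33e-8 N
Planck force: F_P = c⁴/G = 1.21e44 N
6.62e-4 × 8.33e-8 / 1.21e44 = 4.54e-55

4.54e-55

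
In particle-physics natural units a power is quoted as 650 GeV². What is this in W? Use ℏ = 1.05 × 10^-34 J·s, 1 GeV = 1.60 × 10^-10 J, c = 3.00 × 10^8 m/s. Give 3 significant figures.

Power is [E]/[T] = [E]²/ℏ.
1 GeV² → 1/ℏ × (1 GeV in J)² = 2.44 × 10^14 W.
Result: 650 × 2.44 × 10^14 = 1.58 × 10^17 W.

1.58 × 10^17 W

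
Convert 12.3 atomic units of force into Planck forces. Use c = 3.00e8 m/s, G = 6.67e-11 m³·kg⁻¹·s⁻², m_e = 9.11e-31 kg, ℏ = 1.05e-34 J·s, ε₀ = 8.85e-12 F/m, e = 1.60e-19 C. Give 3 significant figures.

atomic unit of force: F_au = E_h/a₀ = m_e²e⁶/((4πε₀)³ℏ⁴) = 8.33e-8 N
Planck force: F_P = c⁴/G = 1.21e44 N
12.3 × 8.33e-8 / 1.21e44 = 8.44e-51

8.44e-51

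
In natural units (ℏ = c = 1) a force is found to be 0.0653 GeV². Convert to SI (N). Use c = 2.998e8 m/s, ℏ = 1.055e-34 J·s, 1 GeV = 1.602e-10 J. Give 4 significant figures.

Force is [E]/[L] = [E]²/(ℏc); restore (ℏc)⁻¹.
1 GeV² → 1/(ℏc) × (1 GeV in J)² = 8.114e5 N.
Result: 0.0653 × 8.114e5 = 5.299e4 N.

5.299e4 N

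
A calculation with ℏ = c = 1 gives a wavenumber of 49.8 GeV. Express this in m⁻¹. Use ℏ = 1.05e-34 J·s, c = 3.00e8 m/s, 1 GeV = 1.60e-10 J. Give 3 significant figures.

Inverse length is [E]/(ℏc).
1 GeV → 1/(ℏc) × (1 GeV in J) = 5.08e15 m⁻¹.
Result: 49.8 × 5.08e15 = 2.53e17 m⁻¹.

2.53e17 m⁻¹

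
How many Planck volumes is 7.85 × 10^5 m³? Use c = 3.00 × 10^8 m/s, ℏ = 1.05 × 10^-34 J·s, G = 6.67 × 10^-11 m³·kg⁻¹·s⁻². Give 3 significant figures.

Planck volume: V_P = (ℏG/c³)^(3/2) = 4.18 × 10^-105 m³.
7.85 × 10^5 / 4.18 × 10^-105 = 1.88 × 10^110

1.88 × 10^110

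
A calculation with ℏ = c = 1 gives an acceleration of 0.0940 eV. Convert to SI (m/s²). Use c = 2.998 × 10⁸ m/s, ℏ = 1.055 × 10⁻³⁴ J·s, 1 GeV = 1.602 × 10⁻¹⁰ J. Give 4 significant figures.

Acceleration is [L]/[T]² = c·[E]/ℏ.
1 GeV → c/ℏ × (1 GeV in J) = 4.552 × 10³² m/s².
Convert the energy scale: 0.0940 eV = 9.40 × 10⁻¹¹ GeV.
Result: 9.40 × 10⁻¹¹ × 4.552 × 10³² = 4.279 × 10²² m/s².

4.279 × 10²² m/s²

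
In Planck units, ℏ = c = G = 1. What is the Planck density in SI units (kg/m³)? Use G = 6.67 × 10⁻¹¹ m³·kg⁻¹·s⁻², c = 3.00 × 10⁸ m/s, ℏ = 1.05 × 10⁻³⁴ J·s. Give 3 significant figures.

From ℏ = c = G = 1 the density scale is ρ_P = c⁵/(ℏG²).
  = 2.43 × 10⁴² / 4.67 × 10⁻⁵⁵
  = 5.20 × 10⁹⁶ kg/m³

5.20 × 10⁹⁶ kg/m³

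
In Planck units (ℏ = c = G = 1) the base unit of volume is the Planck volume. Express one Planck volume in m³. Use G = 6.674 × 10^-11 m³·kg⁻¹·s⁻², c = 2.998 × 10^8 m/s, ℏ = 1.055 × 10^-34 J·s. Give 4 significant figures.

4.224 × 10^-105 m³

V_P = (ℏG/c³)^(3/2)
  = √(1.784 × 10^-209)
  = 4.224 × 10^-105 m³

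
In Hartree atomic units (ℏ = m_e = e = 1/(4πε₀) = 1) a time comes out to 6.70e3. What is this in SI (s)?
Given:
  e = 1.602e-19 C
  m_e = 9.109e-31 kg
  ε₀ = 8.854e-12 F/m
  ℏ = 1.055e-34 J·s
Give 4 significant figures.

One atomic unit of time: τ_au = (4πε₀)²ℏ³/(m_e e⁴) = 2.423e-17 s.
6.70e3 × 2.423e-17 s = 1.623e-13 s

1.623e-13 s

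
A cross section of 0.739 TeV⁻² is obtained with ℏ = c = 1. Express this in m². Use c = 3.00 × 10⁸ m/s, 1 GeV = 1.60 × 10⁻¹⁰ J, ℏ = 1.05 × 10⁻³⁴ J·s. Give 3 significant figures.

Area is [L]² = [E]⁻²·(ℏc)²; restore (ℏc)².
1 GeV⁻² → (ℏc)² × (1 GeV in J)⁻² = 3.88 × 10⁻³² m².
Convert the energy scale: 0.739 TeV⁻² = 7.39 × 10⁻⁷ GeV⁻².
Result: 7.39 × 10⁻⁷ × 3.88 × 10⁻³² = 2.86 × 10⁻³⁸ m².

2.86 × 10⁻³⁸ m²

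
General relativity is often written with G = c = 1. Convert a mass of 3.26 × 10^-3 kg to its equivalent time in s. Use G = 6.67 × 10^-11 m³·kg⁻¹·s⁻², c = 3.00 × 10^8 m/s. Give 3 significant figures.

8.05 × 10^-39 s

Mass → time via G/c³.
3.26 × 10^-3 kg × (G/c³) = 8.05 × 10^-39 s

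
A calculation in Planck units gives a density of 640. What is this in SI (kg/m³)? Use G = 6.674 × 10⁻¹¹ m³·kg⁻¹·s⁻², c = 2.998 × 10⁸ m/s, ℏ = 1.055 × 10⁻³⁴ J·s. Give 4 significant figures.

3.298 × 10⁹⁹ kg/m³

One Planck density: ρ_P = c⁵/(ℏG²) = 5.154 × 10⁹⁶ kg/m³.
640 × 5.154 × 10⁹⁶ kg/m³ = 3.298 × 10⁹⁹ kg/m³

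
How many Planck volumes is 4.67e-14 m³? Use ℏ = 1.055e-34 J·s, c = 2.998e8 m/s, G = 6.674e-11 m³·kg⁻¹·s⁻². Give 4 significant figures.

Planck volume: V_P = (ℏG/c³)^(3/2) = 4.224e-105 m³.
4.67e-14 / 4.224e-105 = 1.106e91

1.106e91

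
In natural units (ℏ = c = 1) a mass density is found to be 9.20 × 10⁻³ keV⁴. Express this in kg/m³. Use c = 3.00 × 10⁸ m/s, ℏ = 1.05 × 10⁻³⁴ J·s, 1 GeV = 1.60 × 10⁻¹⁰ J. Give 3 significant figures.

Mass density is [E]/(c²[L]³) = [E]⁴/(ℏ³c⁵).
1 GeV⁴ → 1/(ℏ³c⁵) × (1 GeV in J)⁴ = 2.33 × 10²⁰ kg/m³.
Convert the energy scale: 9.20 × 10⁻³ keV⁴ = 9.20 × 10⁻²⁷ GeV⁴.
Result: 9.20 × 10⁻²⁷ × 2.33 × 10²⁰ = 2.14 × 10⁻⁶ kg/m³.

2.14 × 10⁻⁶ kg/m³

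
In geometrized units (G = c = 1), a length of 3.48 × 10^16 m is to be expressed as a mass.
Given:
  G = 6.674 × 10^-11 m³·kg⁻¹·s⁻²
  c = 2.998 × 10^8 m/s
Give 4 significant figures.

4.687 × 10^43 kg

Length → mass via c²/G.
3.48 × 10^16 m × (c²/G) = 4.687 × 10^43 kg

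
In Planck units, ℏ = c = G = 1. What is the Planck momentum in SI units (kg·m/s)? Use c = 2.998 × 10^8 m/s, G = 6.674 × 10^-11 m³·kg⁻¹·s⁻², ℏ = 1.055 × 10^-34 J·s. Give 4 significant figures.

6.527 kg·m/s

Dimensional analysis gives p_P = √(ℏc³/G).
  = √(42.60)
  = 6.527 kg·m/s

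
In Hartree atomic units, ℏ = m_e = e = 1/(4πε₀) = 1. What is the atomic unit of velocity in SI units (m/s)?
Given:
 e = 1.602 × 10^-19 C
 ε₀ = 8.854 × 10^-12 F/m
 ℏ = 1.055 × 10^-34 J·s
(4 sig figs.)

The unique combination of the constants set to 1 with dimensions of velocity is v_au = e²/(4πε₀ℏ).
  = 2.566 × 10^-38 / 1.174 × 10^-44
  = 2.186 × 10^6 m/s

2.186 × 10^6 m/s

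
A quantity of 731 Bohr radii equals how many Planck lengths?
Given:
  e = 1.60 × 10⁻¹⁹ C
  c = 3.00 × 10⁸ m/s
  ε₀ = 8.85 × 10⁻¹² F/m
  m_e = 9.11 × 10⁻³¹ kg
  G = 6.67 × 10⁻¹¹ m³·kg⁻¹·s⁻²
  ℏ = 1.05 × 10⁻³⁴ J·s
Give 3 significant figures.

Bohr radius: a₀ = 4πε₀ℏ²/(m_e e²) = 5.26 × 10⁻¹¹ m
Planck length: ℓ_P = √(ℏG/c³) = 1.61 × 10⁻³⁵ m
731 × 5.26 × 10⁻¹¹ / 1.61 × 10⁻³⁵ = 2.39 × 10²⁷

2.39 × 10²⁷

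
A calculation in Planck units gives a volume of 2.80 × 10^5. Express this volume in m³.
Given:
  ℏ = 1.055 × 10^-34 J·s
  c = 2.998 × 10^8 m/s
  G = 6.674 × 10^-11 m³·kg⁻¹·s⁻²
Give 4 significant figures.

1.183 × 10^-99 m³

One Planck volume: V_P = (ℏG/c³)^(3/2) = 4.224 × 10^-105 m³.
2.80 × 10^5 × 4.224 × 10^-105 m³ = 1.183 × 10^-99 m³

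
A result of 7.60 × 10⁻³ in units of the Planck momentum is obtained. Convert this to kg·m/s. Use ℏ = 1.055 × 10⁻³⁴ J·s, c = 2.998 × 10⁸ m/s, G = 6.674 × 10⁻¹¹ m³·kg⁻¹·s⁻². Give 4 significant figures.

0.04960 kg·m/s

One Planck momentum: p_P = √(ℏc³/G) = 6.527 kg·m/s.
7.60 × 10⁻³ × 6.527 kg·m/s = 0.04960 kg·m/s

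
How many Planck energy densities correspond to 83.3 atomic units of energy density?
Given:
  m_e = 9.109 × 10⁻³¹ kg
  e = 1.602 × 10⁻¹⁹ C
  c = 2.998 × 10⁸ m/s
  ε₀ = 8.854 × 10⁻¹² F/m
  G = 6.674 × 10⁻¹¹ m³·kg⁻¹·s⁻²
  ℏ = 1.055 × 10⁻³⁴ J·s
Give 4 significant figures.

atomic unit of energy density: u_au = E_h/a₀³ = m_e⁴e¹⁰/((4πε₀)⁵ℏ⁸) = 2.929 × 10¹³ J/m³
Planck energy density: u_P = c⁷/(ℏG²) = 4.632 × 10¹¹³ J/m³
83.3 × 2.929 × 10¹³ / 4.632 × 10¹¹³ = 5.267 × 10⁻⁹⁹

5.267 × 10⁻⁹⁹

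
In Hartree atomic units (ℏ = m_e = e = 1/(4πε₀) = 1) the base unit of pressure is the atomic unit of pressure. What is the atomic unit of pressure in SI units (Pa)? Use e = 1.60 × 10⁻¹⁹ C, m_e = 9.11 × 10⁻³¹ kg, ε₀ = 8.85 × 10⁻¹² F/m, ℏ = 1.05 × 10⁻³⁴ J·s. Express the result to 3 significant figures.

P_au = E_h/a₀³ = m_e⁴e¹⁰/((4πε₀)⁵ℏ⁸)
E_h = 4.38 × 10⁻¹⁸ J
a₀ = 5.26 × 10⁻¹¹ m
E_h/a₀³ = 3.01 × 10¹³ Pa

3.01 × 10¹³ Pa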